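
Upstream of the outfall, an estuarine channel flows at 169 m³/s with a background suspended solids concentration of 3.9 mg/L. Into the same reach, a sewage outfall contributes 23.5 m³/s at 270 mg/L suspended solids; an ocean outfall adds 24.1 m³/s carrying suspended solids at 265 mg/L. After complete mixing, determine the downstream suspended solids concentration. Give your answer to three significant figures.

Mixed concentration C = ΣQC/ΣQ = (169.0·3.900 + 23.50·270.0 + 24.10·265.0) / 216.6 = 13390/216.6 = 61.82 mg/L.

61.8 mg/L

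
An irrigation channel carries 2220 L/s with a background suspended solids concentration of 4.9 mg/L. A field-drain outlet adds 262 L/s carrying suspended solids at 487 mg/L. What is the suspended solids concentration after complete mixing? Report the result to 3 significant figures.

Mass balance: C = (2220·4.900 + 262.0·487.0) / 2482 = 138500/2482 = 55.79 mg/L.

55.8 mg/L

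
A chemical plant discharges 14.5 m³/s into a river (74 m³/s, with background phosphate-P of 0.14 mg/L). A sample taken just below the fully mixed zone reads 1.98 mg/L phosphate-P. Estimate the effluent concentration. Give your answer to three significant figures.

11.4 mg/L

Mass balance: 74.00·0.1400 + 14.50·Cₑ = 88.50·1.980
→ Cₑ = (88.50·1.980 − 74.00·0.1400) / 14.50 = 11.37 mg/L.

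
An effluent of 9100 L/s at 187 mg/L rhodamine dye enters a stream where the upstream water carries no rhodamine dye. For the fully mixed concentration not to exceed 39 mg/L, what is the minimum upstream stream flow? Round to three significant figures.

Set C_mix = 39: (Q·0 + 9100·187.0) / (Q + 9100) = 39
→ Q = 9100·(187.0 − 39)/(39 − 0) = 34530 L/s.

34500 L/s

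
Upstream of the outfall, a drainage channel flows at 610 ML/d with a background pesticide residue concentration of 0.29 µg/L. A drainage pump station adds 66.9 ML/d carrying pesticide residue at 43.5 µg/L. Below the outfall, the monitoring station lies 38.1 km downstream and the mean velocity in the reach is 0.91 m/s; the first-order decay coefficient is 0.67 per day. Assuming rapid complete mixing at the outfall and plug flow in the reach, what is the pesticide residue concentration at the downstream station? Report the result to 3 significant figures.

After mixing, C = (610.0·0.2900 + 66.90·43.50) / 676.9 = 3087/676.9 = 4.561 µg/L.
Travel time t = 38.1·1000 / 0.91 = 41870 s = 11.63 h.
After decay, C = 4.561 × e^(−kt) = 4.561 × 0.7228 = 3.296 µg/L.

3.30 µg/L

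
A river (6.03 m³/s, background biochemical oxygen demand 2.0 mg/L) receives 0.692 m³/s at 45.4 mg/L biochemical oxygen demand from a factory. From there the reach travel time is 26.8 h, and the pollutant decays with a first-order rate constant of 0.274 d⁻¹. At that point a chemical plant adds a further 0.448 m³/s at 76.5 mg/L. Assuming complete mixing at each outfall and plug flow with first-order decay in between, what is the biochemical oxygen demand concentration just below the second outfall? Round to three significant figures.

9.25 mg/L

Mixed concentration C = ΣQC/ΣQ = (6.030·2.000 + 0.6920·45.40) / 6.722 = 43.48/6.722 = 6.468 mg/L; combined flow 6.722 m³/s.
Applying C = C₀e^(−kt): 6.468 × 0.7364 = 4.763 mg/L.
At the second outfall, C = (6.722·4.763 + 0.4480·76.50) / (6.722 + 0.4480) = 9.245 mg/L.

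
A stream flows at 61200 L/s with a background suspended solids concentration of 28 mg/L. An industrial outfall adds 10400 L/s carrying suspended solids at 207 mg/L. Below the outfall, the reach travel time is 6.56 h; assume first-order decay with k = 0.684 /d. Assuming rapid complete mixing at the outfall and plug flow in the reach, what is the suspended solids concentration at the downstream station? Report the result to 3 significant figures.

Flow-weighted average: C = (61200·28.00 + 10400·207.0) / 71600 = 3866000/71600 = 54.00 mg/L.
First-order decay: C = 54.00·exp(−k·t) = 54.00·0.8295 = 44.79 mg/L.

44.8 mg/L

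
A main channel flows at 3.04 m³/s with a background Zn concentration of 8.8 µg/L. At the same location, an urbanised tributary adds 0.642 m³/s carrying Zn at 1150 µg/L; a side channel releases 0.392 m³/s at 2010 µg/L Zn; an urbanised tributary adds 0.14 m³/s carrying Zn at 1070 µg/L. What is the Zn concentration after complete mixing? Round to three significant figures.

404 µg/L

After mixing, C = (3.040·8.800 + 0.6420·1150 + 0.3920·2010 + 0.1400·1070) / 4.214 = 1703/4.214 = 404.1 µg/L.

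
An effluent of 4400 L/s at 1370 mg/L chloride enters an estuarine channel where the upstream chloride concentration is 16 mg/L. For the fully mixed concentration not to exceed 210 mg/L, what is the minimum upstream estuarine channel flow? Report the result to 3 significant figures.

26300 L/s

Set C_mix = 210: (Q·16.00 + 4400·1370) / (Q + 4400) = 210
→ Q = 4400·(1370 − 210)/(210 − 16.00) = 26310 L/s.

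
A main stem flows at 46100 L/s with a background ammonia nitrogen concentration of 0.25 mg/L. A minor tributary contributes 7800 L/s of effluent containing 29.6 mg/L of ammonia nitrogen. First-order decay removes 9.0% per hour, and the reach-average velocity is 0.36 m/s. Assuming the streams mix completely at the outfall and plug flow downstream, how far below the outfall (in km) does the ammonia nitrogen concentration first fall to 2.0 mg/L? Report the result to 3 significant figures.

Conservation of mass: C = (46100·0.2500 + 7800·29.60) / 53900 = 242400/53900 = 4.497 mg/L.
9.0%/h lost → k = −ln(1 − 0.09) = 0.09431 h⁻¹.
Set 4.497·exp(−k·t) = 2.0 → t = ln(4.497/2.0)/k = 30930 s = 8.592 h.
Distance = v·t = 0.36·30930 = 11140 m = 11.14 km.

11.1 km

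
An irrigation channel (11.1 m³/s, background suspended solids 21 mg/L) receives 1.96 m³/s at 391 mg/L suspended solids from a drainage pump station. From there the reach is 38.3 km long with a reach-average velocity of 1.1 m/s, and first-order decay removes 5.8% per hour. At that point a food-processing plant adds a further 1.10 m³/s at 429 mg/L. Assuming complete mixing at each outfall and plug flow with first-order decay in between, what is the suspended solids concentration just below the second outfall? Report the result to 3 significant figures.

72.9 mg/L

Mixed concentration C = ΣQC/ΣQ = (11.10·21.00 + 1.960·391.0) / 13.06 = 999.5/13.06 = 76.53 mg/L; combined flow 13.06 m³/s.
Travel time t = 38.3·1000 / 1.1 = 34820 s = 9.672 h.
5.8%/h lost → k = −ln(1 − 0.058) = 0.05975 h⁻¹.
Decay over the reach: 76.53·exp(−kt) = 76.53·0.5611 = 42.94 mg/L.
Second outfall: C = (13.06·42.94 + 1.100·429.0)/14.16 = 72.93 mg/L.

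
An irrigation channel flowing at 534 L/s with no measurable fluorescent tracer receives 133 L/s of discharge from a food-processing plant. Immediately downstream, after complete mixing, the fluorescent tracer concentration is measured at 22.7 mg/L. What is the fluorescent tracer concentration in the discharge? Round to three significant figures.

Mass balance: 534.0·0 + 133.0·Cₑ = 667.0·22.70
→ Cₑ = (667.0·22.70 − 534.0·0) / 133.0 = 113.8 mg/L.

114 mg/L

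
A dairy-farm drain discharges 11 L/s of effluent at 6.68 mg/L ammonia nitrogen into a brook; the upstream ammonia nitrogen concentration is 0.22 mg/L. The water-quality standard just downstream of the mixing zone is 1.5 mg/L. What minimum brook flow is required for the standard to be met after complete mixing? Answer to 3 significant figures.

Set C_mix = 1.5: (Q·0.2200 + 11.00·6.680) / (Q + 11.00) = 1.5
→ Q = 11.00·(6.680 − 1.5)/(1.5 − 0.2200) = 44.52 L/s.

44.5 L/s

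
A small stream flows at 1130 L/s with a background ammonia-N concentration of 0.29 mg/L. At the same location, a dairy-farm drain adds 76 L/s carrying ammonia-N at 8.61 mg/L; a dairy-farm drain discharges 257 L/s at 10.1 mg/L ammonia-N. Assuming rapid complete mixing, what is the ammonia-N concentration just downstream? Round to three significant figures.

2.45 mg/L

Conservation of mass: C = (1130·0.2900 + 76.00·8.610 + 257.0·10.10) / 1463 = 3578/1463 = 2.445 mg/L.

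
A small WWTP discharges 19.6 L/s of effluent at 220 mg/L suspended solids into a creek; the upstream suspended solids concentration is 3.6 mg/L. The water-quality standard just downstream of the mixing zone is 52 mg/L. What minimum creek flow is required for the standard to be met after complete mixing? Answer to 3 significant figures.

Set C_mix = 52: (Q·3.600 + 19.60·220.0) / (Q + 19.60) = 52
→ Q = 19.60·(220.0 − 52)/(52 − 3.600) = 68.03 L/s.

68.0 L/s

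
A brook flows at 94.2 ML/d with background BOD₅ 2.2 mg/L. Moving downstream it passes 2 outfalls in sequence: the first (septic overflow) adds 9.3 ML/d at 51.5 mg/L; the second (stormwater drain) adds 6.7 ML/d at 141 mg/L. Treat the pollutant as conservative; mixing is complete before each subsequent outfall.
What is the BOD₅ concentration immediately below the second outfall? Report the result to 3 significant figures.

Outfall 1: combined Q = 103.5 ML/d; C = (94.20·2.200 + 9.300·51.50)/103.5 = 6.630 mg/L.
Outfall 2: combined Q = 110.2 ML/d; C = (103.5·6.630 + 6.700·141.0)/110.2 = 14.80 mg/L.

14.8 mg/L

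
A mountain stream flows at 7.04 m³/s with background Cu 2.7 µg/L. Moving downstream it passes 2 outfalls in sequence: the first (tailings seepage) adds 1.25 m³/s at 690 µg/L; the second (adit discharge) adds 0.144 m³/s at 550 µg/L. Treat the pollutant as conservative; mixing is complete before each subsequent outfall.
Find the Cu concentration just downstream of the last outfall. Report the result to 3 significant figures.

114 µg/L

Outfall 1: combined Q = 8.290 m³/s; C = (7.040·2.700 + 1.250·690.0)/8.290 = 106.3 µg/L.
Outfall 2: combined Q = 8.434 m³/s; C = (8.290·106.3 + 0.1440·550.0)/8.434 = 113.9 µg/L.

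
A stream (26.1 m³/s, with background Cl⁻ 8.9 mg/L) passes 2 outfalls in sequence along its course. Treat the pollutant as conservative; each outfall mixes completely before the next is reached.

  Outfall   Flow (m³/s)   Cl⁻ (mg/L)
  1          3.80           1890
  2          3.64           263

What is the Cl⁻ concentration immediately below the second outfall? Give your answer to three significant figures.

Below outfall 1: Q → 29.90 m³/s, C = (26.10·8.900 + 3.800·1890)/29.90 = 248.0 mg/L.
Below outfall 2: Q → 33.54 m³/s, C = (29.90·248.0 + 3.640·263.0)/33.54 = 249.6 mg/L.

250 mg/L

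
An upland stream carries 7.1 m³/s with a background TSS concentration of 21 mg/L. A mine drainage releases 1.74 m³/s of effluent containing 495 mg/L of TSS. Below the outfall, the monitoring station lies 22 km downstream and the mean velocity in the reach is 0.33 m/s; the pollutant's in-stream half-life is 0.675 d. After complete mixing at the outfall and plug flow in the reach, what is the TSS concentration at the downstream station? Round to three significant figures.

Flow-weighted average: C = (7.100·21.00 + 1.740·495.0) / 8.840 = 1010/8.840 = 114.3 mg/L.
Travel time t = 22·1000 / 0.33 = 66670 s = 18.52 h.
Half-life 0.675 d → k = ln 2 / 0.675 = 1.027 d⁻¹.
Applying C = C₀e^(−kt): 114.3 × 0.4528 = 51.75 mg/L.

51.8 mg/L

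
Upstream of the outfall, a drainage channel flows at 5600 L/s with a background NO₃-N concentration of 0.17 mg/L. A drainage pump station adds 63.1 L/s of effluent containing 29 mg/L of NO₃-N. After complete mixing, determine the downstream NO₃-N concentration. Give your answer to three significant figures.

0.491 mg/L

Mixed concentration C = ΣQC/ΣQ = (5600·0.1700 + 63.10·29.00) / 5663 = 2782/5663 = 0.4912 mg/L.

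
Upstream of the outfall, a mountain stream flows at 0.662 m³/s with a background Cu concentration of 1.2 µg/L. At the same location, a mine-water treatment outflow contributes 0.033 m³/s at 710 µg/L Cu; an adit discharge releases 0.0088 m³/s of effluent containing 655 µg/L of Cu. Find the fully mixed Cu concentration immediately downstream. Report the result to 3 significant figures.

42.6 µg/L

Flow-weighted average: C = (0.6620·1.200 + 0.03300·710.0 + 0.008800·655.0) / 0.7038 = 29.99/0.7038 = 42.61 µg/L.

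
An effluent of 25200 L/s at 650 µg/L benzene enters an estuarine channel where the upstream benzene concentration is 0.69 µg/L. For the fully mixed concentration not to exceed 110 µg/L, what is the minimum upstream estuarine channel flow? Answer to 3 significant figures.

Set C_mix = 110: (Q·0.6900 + 25200·650.0) / (Q + 25200) = 110
→ Q = 25200·(650.0 − 110)/(110 − 0.6900) = 124500 L/s.

124000 L/s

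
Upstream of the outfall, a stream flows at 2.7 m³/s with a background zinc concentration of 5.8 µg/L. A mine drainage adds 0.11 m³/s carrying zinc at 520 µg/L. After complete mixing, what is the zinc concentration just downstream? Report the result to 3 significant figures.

25.9 µg/L

Mixed concentration C = ΣQC/ΣQ = (2.700·5.800 + 0.1100·520.0) / 2.810 = 72.86/2.810 = 25.93 µg/L.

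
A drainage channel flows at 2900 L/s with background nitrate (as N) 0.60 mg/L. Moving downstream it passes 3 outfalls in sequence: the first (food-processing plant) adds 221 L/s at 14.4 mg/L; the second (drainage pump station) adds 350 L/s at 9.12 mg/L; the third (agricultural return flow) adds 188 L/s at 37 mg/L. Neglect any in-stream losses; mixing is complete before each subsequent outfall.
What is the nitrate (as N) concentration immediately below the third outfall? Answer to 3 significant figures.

After outfall 1: Q = 2900 + 221.0 = 3121 L/s; C = (2900·0.6000 + 221.0·14.40)/3121 = 1.577 mg/L.
After outfall 2: Q = 3121 + 350.0 = 3471 L/s; C = (3121·1.577 + 350.0·9.120)/3471 = 2.338 mg/L.
After outfall 3: Q = 3471 + 188.0 = 3659 L/s; C = (3471·2.338 + 188.0·37.00)/3659 = 4.119 mg/L.

4.12 mg/L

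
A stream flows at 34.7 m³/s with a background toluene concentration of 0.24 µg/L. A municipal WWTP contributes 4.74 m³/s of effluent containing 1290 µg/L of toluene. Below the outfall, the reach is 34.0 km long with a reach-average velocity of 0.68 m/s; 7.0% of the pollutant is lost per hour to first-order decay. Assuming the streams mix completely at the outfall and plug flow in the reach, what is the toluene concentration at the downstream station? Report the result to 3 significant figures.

56.7 µg/L

Flow-weighted average: C = (34.70·0.2400 + 4.740·1290) / 39.44 = 6123/39.44 = 155.2 µg/L.
Travel time t = 34.0·1000 / 0.68 = 50000 s = 13.89 h.
7.0%/h lost → k = −ln(1 − 0.07) = 0.07257 h⁻¹.
Applying C = C₀e^(−kt): 155.2 × 0.3650 = 56.66 µg/L.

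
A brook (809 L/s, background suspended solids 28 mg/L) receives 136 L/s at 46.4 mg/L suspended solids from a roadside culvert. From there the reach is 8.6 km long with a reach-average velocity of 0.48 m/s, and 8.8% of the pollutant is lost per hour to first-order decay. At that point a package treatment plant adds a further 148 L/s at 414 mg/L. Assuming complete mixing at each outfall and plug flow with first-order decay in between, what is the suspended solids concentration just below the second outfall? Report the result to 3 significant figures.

After mixing, C = (809.0·28.00 + 136.0·46.40) / 945.0 = 28960/945.0 = 30.65 mg/L; combined flow 945.0 L/s.
Travel time t = 8.6·1000 / 0.48 = 17920 s = 4.977 h.
8.8%/h lost → k = −ln(1 − 0.088) = 0.09212 h⁻¹.
First-order decay: C = 30.65·exp(−k·t) = 30.65·0.6323 = 19.38 mg/L.
At the second outfall, C = (945.0·19.38 + 148.0·414.0) / (945.0 + 148.0) = 72.81 mg/L.

72.8 mg/L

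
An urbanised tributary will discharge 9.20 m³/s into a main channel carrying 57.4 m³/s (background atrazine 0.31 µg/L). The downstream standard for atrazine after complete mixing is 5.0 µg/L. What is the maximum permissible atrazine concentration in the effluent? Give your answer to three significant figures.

At the limit, (Qr·Cr + Qe·Cₑ)/(Qr + Qe) = 5.0:
Cₑ = (66.60·5.0 − 57.40·0.3100) / 9.200 = 34.26 µg/L.

34.3 µg/L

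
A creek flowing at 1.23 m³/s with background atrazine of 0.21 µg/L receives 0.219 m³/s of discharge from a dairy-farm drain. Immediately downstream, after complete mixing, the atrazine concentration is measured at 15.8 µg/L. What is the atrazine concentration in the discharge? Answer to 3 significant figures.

Mass balance: 1.230·0.2100 + 0.2190·Cₑ = 1.449·15.80
→ Cₑ = (1.449·15.80 − 1.230·0.2100) / 0.2190 = 103.4 µg/L.

103 µg/L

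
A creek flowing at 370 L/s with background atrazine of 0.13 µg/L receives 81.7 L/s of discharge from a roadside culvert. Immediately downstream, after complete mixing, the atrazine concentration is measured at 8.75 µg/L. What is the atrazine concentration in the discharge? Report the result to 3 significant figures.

47.8 µg/L

Mass balance: 370.0·0.1300 + 81.70·Cₑ = 451.7·8.750
→ Cₑ = (451.7·8.750 − 370.0·0.1300) / 81.70 = 47.79 µg/L.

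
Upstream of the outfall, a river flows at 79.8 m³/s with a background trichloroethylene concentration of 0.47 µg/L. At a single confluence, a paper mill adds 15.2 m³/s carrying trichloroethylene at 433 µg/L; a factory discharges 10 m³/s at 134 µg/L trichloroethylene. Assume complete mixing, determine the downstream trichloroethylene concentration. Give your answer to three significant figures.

Mixed concentration C = ΣQC/ΣQ = (79.80·0.4700 + 15.20·433.0 + 10.00·134.0) / 105.0 = 7959/105.0 = 75.80 µg/L.

75.8 µg/L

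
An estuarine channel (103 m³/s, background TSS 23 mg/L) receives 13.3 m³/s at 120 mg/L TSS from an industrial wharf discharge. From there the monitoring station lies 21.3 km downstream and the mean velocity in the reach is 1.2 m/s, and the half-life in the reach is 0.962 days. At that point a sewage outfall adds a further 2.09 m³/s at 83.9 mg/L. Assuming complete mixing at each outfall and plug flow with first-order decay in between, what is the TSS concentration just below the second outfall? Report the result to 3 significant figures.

30.4 mg/L

Mixed concentration C = ΣQC/ΣQ = (103.0·23.00 + 13.30·120.0) / 116.3 = 3965/116.3 = 34.09 mg/L; combined flow 116.3 m³/s.
Travel time t = 21.3·1000 / 1.2 = 17750 s = 4.931 h.
Half-life 0.962 d → k = ln 2 / 0.962 = 0.7205 d⁻¹.
After decay, C = 34.09 × e^(−kt) = 34.09 × 0.8624 = 29.40 mg/L.
Second outfall: C = (116.3·29.40 + 2.090·83.90)/118.4 = 30.36 mg/L.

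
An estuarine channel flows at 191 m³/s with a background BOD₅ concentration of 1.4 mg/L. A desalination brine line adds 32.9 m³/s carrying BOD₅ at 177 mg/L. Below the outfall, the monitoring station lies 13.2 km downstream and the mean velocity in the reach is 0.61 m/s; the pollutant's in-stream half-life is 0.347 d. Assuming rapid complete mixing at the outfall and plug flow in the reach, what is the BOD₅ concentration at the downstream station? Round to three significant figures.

Conservation of mass: C = (191.0·1.400 + 32.90·177.0) / 223.9 = 6091/223.9 = 27.20 mg/L.
Travel time t = 13.2·1000 / 0.61 = 21640 s = 6.011 h.
Half-life 0.347 d → k = ln 2 / 0.347 = 1.998 d⁻¹.
Decay over the reach: 27.20·exp(−kt) = 27.20·0.6064 = 16.49 mg/L.

16.5 mg/L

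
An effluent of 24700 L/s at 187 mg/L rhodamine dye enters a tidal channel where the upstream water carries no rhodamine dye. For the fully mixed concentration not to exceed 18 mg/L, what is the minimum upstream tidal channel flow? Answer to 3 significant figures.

232000 L/s

Set C_mix = 18: (Q·0 + 24700·187.0) / (Q + 24700) = 18
→ Q = 24700·(187.0 − 18)/(18 − 0) = 231900 L/s.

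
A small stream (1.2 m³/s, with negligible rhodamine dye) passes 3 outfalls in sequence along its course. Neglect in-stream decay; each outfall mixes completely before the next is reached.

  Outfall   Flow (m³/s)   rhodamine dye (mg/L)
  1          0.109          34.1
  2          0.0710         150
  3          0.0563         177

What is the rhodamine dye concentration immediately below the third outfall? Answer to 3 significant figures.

After outfall 1: Q = 1.200 + 0.1090 = 1.309 m³/s; C = (1.200·0 + 0.1090·34.10)/1.309 = 2.839 mg/L.
After outfall 2: Q = 1.309 + 0.07100 = 1.380 m³/s; C = (1.309·2.839 + 0.07100·150.0)/1.380 = 10.41 mg/L.
After outfall 3: Q = 1.380 + 0.05630 = 1.436 m³/s; C = (1.380·10.41 + 0.05630·177.0)/1.436 = 16.94 mg/L.

16.9 mg/L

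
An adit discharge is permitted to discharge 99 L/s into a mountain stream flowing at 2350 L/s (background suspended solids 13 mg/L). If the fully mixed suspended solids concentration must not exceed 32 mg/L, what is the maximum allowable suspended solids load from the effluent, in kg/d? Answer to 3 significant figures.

4130 kg/d

Mass balance at the limit: 2350·13.00 + 99.00·Cₑ = 2449·32 → Cₑ = 483.0 mg/L.
99.00 L/s = 0.09900 m³/s. Load = 0.09900 m³/s × 483.0 g/m³ × 86 400 s/d = 4131 kg/d.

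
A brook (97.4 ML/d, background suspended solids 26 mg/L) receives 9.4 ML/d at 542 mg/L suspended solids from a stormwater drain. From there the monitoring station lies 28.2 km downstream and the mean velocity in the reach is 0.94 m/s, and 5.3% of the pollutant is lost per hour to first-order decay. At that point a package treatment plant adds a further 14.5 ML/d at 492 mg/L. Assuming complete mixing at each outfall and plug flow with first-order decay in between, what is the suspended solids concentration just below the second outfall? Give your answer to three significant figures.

98.8 mg/L

Mixed concentration C = ΣQC/ΣQ = (97.40·26.00 + 9.400·542.0) / 106.8 = 7627/106.8 = 71.42 mg/L; combined flow 106.8 ML/d.
Travel time t = 28.2·1000 / 0.94 = 30000 s = 8.333 h.
5.3%/h lost → k = −ln(1 − 0.053) = 0.05446 h⁻¹.
Decay over the reach: 71.42·exp(−kt) = 71.42·0.6352 = 45.36 mg/L.
At the second outfall, C = (106.8·45.36 + 14.50·492.0) / (106.8 + 14.50) = 98.75 mg/L.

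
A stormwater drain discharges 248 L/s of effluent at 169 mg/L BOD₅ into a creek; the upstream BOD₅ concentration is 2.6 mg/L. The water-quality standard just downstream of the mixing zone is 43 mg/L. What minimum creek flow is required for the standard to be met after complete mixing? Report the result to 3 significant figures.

773 L/s

Set C_mix = 43: (Q·2.600 + 248.0·169.0) / (Q + 248.0) = 43
→ Q = 248.0·(169.0 − 43)/(43 − 2.600) = 773.5 L/s.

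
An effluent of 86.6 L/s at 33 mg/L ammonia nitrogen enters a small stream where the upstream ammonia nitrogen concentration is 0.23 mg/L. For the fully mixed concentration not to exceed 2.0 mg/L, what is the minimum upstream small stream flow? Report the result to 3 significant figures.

Set C_mix = 2.0: (Q·0.2300 + 86.60·33.00) / (Q + 86.60) = 2.0
→ Q = 86.60·(33.00 − 2.0)/(2.0 − 0.2300) = 1517 L/s.

1520 L/s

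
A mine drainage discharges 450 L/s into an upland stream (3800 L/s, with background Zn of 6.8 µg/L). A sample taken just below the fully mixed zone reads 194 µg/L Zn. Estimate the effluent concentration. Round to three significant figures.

1770 µg/L

Mass balance: 3800·6.800 + 450.0·Cₑ = 4250·194.0
→ Cₑ = (4250·194.0 − 3800·6.800) / 450.0 = 1775 µg/L.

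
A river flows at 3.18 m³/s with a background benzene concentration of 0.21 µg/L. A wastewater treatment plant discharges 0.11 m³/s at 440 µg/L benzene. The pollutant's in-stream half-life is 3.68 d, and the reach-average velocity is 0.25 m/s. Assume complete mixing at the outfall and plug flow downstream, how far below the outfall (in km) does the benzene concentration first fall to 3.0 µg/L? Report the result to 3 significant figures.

Conservation of mass: C = (3.180·0.2100 + 0.1100·440.0) / 3.290 = 49.07/3.290 = 14.91 µg/L.
Half-life 3.68 d → k = ln 2 / 3.68 = 0.1884 d⁻¹.
Set 14.91·exp(−k·t) = 3.0 → t = ln(14.91/3.0)/k = 735600 s = 204.3 h.
Distance = v·t = 0.25·735600 = 183900 m = 183.9 km.

184 km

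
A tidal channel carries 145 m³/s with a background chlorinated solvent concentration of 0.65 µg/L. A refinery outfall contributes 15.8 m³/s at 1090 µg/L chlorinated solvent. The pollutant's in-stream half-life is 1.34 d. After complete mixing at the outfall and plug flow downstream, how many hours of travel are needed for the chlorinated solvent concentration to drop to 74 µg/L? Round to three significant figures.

Mass balance: C = (145.0·0.6500 + 15.80·1090) / 160.8 = 17320/160.8 = 107.7 µg/L.
Half-life 1.34 d → k = ln 2 / 1.34 = 0.5173 d⁻¹.
107.7·exp(−k·t) = 74 → t = ln(107.7/74)/k = 62670 s = 17.41 h.

17.4 h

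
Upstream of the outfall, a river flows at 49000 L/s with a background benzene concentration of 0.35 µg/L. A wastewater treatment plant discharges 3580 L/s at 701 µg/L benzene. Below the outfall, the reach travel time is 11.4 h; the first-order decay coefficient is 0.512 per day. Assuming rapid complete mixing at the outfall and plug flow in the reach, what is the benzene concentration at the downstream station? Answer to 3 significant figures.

37.7 µg/L

Mixed concentration C = ΣQC/ΣQ = (49000·0.3500 + 3580·701.0) / 52580 = 2527000/52580 = 48.05 µg/L.
After decay, C = 48.05 × e^(−kt) = 48.05 × 0.7841 = 37.68 µg/L.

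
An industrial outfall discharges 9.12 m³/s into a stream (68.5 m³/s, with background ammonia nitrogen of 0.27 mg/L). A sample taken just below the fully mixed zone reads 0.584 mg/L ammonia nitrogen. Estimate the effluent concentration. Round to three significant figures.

Mass balance: 68.50·0.2700 + 9.120·Cₑ = 77.62·0.5840
→ Cₑ = (77.62·0.5840 − 68.50·0.2700) / 9.120 = 2.942 mg/L.

2.94 mg/L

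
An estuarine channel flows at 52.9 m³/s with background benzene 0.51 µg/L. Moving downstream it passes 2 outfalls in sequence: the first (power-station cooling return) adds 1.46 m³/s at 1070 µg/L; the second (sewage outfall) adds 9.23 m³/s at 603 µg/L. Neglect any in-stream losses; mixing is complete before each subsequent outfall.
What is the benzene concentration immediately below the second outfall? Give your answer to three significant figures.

After outfall 1: Q = 52.90 + 1.460 = 54.36 m³/s; C = (52.90·0.5100 + 1.460·1070)/54.36 = 29.23 µg/L.
After outfall 2: Q = 54.36 + 9.230 = 63.59 m³/s; C = (54.36·29.23 + 9.230·603.0)/63.59 = 112.5 µg/L.

113 µg/L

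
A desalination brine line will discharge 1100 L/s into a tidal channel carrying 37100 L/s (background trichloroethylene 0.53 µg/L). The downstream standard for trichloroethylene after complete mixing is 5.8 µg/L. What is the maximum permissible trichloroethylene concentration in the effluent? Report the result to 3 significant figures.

At the limit, (Qr·Cr + Qe·Cₑ)/(Qr + Qe) = 5.8:
Cₑ = (38200·5.8 − 37100·0.5300) / 1100 = 183.5 µg/L.

184 µg/L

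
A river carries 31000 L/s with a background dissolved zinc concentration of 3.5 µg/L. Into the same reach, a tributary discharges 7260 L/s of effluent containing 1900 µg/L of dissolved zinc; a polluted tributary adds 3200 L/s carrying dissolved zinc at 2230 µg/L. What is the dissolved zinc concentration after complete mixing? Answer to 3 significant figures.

507 µg/L

Flow-weighted average: C = (31000·3.500 + 7260·1900 + 3200·2230) / 41460 = 21040000/41460 = 507.4 µg/L.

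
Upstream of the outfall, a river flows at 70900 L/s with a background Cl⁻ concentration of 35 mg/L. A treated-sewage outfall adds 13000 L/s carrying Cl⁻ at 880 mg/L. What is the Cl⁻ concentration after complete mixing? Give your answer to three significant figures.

166 mg/L

Flow-weighted average: C = (70900·35.00 + 13000·880.0) / 83900 = 13920000/83900 = 165.9 mg/L.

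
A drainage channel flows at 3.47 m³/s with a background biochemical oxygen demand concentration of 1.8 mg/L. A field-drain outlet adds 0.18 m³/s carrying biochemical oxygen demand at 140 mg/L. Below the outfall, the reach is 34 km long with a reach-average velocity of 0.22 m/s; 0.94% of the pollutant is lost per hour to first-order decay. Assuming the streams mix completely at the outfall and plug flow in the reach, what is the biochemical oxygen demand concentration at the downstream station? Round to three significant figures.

Mass balance: C = (3.470·1.800 + 0.1800·140.0) / 3.650 = 31.45/3.650 = 8.615 mg/L.
Travel time t = 34·1000 / 0.22 = 154500 s = 42.93 h.
0.94%/h lost → k = −ln(1 − 0.0094) = 0.009444 h⁻¹.
First-order decay: C = 8.615·exp(−k·t) = 8.615·0.6667 = 5.744 mg/L.

5.74 mg/L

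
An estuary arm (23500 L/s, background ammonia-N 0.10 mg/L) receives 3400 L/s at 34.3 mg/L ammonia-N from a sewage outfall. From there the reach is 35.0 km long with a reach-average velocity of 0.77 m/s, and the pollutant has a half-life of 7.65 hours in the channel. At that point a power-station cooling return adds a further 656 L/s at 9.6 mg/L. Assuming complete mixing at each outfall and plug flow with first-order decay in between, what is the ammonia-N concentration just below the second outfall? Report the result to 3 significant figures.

1.60 mg/L

After mixing, C = (23500·0.1000 + 3400·34.30) / 26900 = 119000/26900 = 4.423 mg/L; combined flow 26900 L/s.
Travel time t = 35.0·1000 / 0.77 = 45450 s = 12.63 h.
Half-life 7.65 h → k = ln 2 / 7.65 = 0.09061 h⁻¹ = 2.175 d⁻¹.
Decay over the reach: 4.423·exp(−kt) = 4.423·0.3185 = 1.409 mg/L.
Second outfall: C = (26900·1.409 + 656.0·9.600)/27560 = 1.604 mg/L.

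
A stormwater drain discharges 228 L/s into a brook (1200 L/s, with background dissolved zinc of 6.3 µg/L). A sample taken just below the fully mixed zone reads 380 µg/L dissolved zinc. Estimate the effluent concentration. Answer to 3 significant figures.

Mass balance: 1200·6.300 + 228.0·Cₑ = 1428·380.0
→ Cₑ = (1428·380.0 − 1200·6.300) / 228.0 = 2347 µg/L.

2350 µg/L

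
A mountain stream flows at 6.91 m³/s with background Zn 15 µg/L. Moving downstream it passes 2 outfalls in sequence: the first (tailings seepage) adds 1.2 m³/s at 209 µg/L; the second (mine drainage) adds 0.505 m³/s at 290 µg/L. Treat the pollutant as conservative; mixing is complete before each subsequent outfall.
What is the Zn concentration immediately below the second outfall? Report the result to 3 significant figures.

After outfall 1: Q = 6.910 + 1.200 = 8.110 m³/s; C = (6.910·15.00 + 1.200·209.0)/8.110 = 43.71 µg/L.
After outfall 2: Q = 8.110 + 0.5050 = 8.615 m³/s; C = (8.110·43.71 + 0.5050·290.0)/8.615 = 58.14 µg/L.

58.1 µg/L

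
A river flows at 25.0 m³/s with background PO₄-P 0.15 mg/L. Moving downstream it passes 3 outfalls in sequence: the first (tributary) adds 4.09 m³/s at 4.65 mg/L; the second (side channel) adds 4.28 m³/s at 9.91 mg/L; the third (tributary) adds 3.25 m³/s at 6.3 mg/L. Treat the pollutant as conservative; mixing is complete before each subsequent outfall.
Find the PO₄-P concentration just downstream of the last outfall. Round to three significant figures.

Outfall 1: combined Q = 29.09 m³/s; C = (25.00·0.1500 + 4.090·4.650)/29.09 = 0.7827 mg/L.
Outfall 2: combined Q = 33.37 m³/s; C = (29.09·0.7827 + 4.280·9.910)/33.37 = 1.953 mg/L.
Outfall 3: combined Q = 36.62 m³/s; C = (33.37·1.953 + 3.250·6.300)/36.62 = 2.339 mg/L.

2.34 mg/L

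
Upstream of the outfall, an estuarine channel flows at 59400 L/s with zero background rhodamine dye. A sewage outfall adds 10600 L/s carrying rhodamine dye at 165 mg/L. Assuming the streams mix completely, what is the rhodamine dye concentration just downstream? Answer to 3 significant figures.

25.0 mg/L

Conservation of mass: C = (59400·0 + 10600·165.0) / 70000 = 1749000/70000 = 24.99 mg/L.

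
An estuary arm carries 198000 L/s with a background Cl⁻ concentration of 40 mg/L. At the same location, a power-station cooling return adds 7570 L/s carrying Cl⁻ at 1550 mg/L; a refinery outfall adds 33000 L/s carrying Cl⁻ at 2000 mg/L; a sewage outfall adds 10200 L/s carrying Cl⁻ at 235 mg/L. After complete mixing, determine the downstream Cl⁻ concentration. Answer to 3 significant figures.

Flow-weighted average: C = (198000·40.00 + 7570·1550 + 33000·2000 + 10200·235.0) / 248800 = 88050000/248800 = 353.9 mg/L.

354 mg/L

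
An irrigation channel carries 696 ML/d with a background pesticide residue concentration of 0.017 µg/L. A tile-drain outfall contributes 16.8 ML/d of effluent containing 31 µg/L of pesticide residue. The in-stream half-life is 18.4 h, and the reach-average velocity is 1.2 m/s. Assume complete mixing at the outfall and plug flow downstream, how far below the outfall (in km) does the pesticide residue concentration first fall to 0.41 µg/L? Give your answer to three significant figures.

68.8 km

Mixed concentration C = ΣQC/ΣQ = (696.0·0.01700 + 16.80·31.00) / 712.8 = 532.6/712.8 = 0.7472 µg/L.
Half-life 18.4 h → k = ln 2 / 18.4 = 0.03767 h⁻¹ = 0.9041 d⁻¹.
Set 0.7472·exp(−k·t) = 0.41 → t = ln(0.7472/0.41)/k = 57360 s = 15.93 h.
Distance = v·t = 1.2·57360 = 68830 m = 68.83 km.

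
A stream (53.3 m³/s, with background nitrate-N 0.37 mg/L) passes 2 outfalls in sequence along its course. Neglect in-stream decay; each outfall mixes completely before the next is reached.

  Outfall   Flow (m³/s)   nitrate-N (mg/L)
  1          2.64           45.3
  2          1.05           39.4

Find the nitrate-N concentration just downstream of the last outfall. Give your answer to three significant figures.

Below outfall 1: Q → 55.94 m³/s, C = (53.30·0.3700 + 2.640·45.30)/55.94 = 2.490 mg/L.
Below outfall 2: Q → 56.99 m³/s, C = (55.94·2.490 + 1.050·39.40)/56.99 = 3.170 mg/L.

3.17 mg/L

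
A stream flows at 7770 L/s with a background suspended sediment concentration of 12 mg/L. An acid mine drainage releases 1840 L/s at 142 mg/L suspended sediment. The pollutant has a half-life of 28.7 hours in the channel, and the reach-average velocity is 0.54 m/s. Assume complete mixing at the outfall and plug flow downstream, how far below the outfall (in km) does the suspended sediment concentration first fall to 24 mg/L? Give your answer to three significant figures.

34.6 km

Conservation of mass: C = (7770·12.00 + 1840·142.0) / 9610 = 354500/9610 = 36.89 mg/L.
Half-life 28.7 h → k = ln 2 / 28.7 = 0.02415 h⁻¹ = 0.5796 d⁻¹.
Set 36.89·exp(−k·t) = 24 → t = ln(36.89/24)/k = 64080 s = 17.80 h.
Distance = v·t = 0.54·64080 = 34600 m = 34.60 km.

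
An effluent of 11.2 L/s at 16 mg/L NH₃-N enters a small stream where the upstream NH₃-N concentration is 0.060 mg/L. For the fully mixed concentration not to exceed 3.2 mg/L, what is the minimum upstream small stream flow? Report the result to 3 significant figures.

Set C_mix = 3.2: (Q·0.06000 + 11.20·16.00) / (Q + 11.20) = 3.2
→ Q = 11.20·(16.00 − 3.2)/(3.2 − 0.06000) = 45.66 L/s.

45.7 L/s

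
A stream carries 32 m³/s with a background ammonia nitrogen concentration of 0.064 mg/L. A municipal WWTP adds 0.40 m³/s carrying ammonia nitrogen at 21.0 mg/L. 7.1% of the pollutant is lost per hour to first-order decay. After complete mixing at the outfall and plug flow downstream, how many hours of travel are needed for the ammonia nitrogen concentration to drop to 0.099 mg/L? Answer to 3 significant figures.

After mixing, C = (32.00·0.06400 + 0.4000·21.00) / 32.40 = 10.45/32.40 = 0.3225 mg/L.
7.1%/h lost → k = −ln(1 − 0.071) = 0.07365 h⁻¹.
0.3225·exp(−k·t) = 0.099 → t = ln(0.3225/0.099)/k = 57720 s = 16.03 h.

16.0 h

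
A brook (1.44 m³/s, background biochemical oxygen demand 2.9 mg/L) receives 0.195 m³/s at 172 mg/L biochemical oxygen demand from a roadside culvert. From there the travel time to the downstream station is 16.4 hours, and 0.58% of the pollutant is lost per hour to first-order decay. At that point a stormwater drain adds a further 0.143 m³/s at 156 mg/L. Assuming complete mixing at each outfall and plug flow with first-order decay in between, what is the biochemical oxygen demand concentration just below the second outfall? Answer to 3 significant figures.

Mass balance: C = (1.440·2.900 + 0.1950·172.0) / 1.635 = 37.72/1.635 = 23.07 mg/L; combined flow 1.635 m³/s.
0.58%/h lost → k = −ln(1 − 0.0058) = 0.005817 h⁻¹.
First-order decay: C = 23.07·exp(−k·t) = 23.07·0.9090 = 20.97 mg/L.
At the second outfall, C = (1.635·20.97 + 0.1430·156.0) / (1.635 + 0.1430) = 31.83 mg/L.

31.8 mg/L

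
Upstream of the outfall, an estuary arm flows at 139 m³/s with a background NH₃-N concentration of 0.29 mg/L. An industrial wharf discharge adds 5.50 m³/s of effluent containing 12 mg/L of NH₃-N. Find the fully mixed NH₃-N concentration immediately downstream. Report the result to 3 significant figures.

Mass balance: C = (139.0·0.2900 + 5.500·12.00) / 144.5 = 106.3/144.5 = 0.7357 mg/L.

0.736 mg/L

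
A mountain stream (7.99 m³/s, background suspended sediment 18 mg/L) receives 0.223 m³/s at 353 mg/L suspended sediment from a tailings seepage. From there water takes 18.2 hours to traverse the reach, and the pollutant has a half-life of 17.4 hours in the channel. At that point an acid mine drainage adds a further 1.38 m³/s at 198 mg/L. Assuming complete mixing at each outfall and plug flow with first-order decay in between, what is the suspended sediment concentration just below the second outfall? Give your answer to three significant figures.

39.7 mg/L

Conservation of mass: C = (7.990·18.00 + 0.2230·353.0) / 8.213 = 222.5/8.213 = 27.10 mg/L; combined flow 8.213 m³/s.
Half-life 17.4 h → k = ln 2 / 17.4 = 0.03984 h⁻¹ = 0.9561 d⁻¹.
Decay over the reach: 27.10·exp(−kt) = 27.10·0.4843 = 13.12 mg/L.
Second outfall: C = (8.213·13.12 + 1.380·198.0)/9.593 = 39.72 mg/L.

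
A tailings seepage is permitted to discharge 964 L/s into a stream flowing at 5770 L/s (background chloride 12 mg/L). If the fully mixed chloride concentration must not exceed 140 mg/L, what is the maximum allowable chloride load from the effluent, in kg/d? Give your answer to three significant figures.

75500 kg/d

Mass balance at the limit: 5770·12.00 + 964.0·Cₑ = 6734·140 → Cₑ = 906.1 mg/L.
964.0 L/s = 0.9640 m³/s. Load = 0.9640 m³/s × 906.1 g/m³ × 86 400 s/d = 75470 kg/d.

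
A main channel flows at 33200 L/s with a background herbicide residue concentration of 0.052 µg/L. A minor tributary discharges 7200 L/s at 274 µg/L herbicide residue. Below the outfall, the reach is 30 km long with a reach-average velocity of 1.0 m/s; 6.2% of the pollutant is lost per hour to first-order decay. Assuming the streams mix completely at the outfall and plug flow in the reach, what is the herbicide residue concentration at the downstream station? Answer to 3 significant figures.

28.7 µg/L

Mass balance: C = (33200·0.05200 + 7200·274.0) / 40400 = 1975000/40400 = 48.87 µg/L.
Travel time t = 30·1000 / 1.0 = 30000 s = 8.333 h.
6.2%/h lost → k = −ln(1 − 0.062) = 0.06401 h⁻¹.
First-order decay: C = 48.87·exp(−k·t) = 48.87·0.5866 = 28.67 µg/L.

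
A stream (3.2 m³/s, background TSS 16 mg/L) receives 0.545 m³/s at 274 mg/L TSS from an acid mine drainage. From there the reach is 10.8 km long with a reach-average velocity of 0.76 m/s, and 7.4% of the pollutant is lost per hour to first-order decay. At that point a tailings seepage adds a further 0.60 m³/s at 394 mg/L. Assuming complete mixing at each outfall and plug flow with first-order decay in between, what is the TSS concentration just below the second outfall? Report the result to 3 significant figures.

Mass balance: C = (3.200·16.00 + 0.5450·274.0) / 3.745 = 200.5/3.745 = 53.55 mg/L; combined flow 3.745 m³/s.
Travel time t = 10.8·1000 / 0.76 = 14210 s = 3.947 h.
7.4%/h lost → k = −ln(1 − 0.074) = 0.07688 h⁻¹.
Applying C = C₀e^(−kt): 53.55 × 0.7382 = 39.53 mg/L.
Second outfall: C = (3.745·39.53 + 0.6000·394.0)/4.345 = 88.48 mg/L.

88.5 mg/L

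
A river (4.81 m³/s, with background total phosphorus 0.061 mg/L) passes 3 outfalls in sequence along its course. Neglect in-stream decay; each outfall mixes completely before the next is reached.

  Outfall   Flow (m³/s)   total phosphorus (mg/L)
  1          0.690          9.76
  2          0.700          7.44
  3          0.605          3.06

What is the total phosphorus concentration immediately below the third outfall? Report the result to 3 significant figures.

Outfall 1: combined Q = 5.500 m³/s; C = (4.810·0.06100 + 0.6900·9.760)/5.500 = 1.278 mg/L.
Outfall 2: combined Q = 6.200 m³/s; C = (5.500·1.278 + 0.7000·7.440)/6.200 = 1.974 mg/L.
Outfall 3: combined Q = 6.805 m³/s; C = (6.200·1.974 + 0.6050·3.060)/6.805 = 2.070 mg/L.

2.07 mg/L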